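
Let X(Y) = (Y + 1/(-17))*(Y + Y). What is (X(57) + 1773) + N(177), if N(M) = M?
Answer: 143502/17 ≈ 8441.3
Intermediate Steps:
X(Y) = 2*Y*(-1/17 + Y) (X(Y) = (Y - 1/17)*(2*Y) = (-1/17 + Y)*(2*Y) = 2*Y*(-1/17 + Y))
(X(57) + 1773) + N(177) = ((2/17)*57*(-1 + 17*57) + 1773) + 177 = ((2/17)*57*(-1 + 969) + 1773) + 177 = ((2/17)*57*968 + 1773) + 177 = (110352/17 + 1773) + 177 = 140493/17 + 177 = 143502/17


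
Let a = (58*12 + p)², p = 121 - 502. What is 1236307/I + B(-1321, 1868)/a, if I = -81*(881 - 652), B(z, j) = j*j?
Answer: -238465993/7574175 ≈ -31.484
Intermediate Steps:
p = -381
B(z, j) = j²
a = 99225 (a = (58*12 - 381)² = (696 - 381)² = 315² = 99225)
I = -18549 (I = -81*229 = -18549)
1236307/I + B(-1321, 1868)/a = 1236307/(-18549) + 1868²/99225 = 1236307*(-1/18549) + 3489424*(1/99225) = -1236307/18549 + 3489424/99225 = -238465993/7574175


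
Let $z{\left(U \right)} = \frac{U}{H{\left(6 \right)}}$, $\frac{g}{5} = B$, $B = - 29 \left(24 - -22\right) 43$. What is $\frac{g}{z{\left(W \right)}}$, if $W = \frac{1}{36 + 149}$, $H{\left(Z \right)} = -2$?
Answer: $106119700$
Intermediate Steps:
$B = -57362$ ($B = - 29 \left(24 + 22\right) 43 = \left(-29\right) 46 \cdot 43 = \left(-1334\right) 43 = -57362$)
$g = -286810$ ($g = 5 \left(-57362\right) = -286810$)
$W = \frac{1}{185} \approx 0.0054054$
$z{\left(U \right)} = - \frac{U}{2}$ ($z{\left(U \right)} = \frac{U}{-2} = U \left(- \frac{1}{2}\right) = - \frac{U}{2}$)
$\frac{g}{z{\left(W \right)}} = - \frac{286810}{\left(- \frac{1}{2}\right) \frac{1}{185}} = - \frac{286810}{- \frac{1}{370}} = \left(-286810\right) \left(-370\right) = 106119700$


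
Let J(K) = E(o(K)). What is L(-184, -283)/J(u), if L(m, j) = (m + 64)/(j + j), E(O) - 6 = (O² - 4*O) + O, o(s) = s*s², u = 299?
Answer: 6/20221506936700933 ≈ 2.9671e-16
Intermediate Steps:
o(s) = s³
E(O) = 6 + O² - 3*O (E(O) = 6 + ((O² - 4*O) + O) = 6 + (O² - 3*O) = 6 + O² - 3*O)
J(K) = 6 + K⁶ - 3*K³ (J(K) = 6 + (K³)² - 3*K³ = 6 + K⁶ - 3*K³)
L(m, j) = (64 + m)/(2*j) (L(m, j) = (64 + m)/((2*j)) = (64 + m)*(1/(2*j)) = (64 + m)/(2*j))
L(-184, -283)/J(u) = ((½)*(64 - 184)/(-283))/(6 + 299⁶ - 3*299³) = ((½)*(-1/283)*(-120))/(6 + 714540961348201 - 3*26730899) = 60/(283*(6 + 714540961348201 - 80192697)) = (60/283)/714540881155510 = (60/283)*(1/714540881155510) = 6/20221506936700933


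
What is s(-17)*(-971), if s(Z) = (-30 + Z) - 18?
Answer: 63115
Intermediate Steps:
s(Z) = -48 + Z
s(-17)*(-971) = (-48 - 17)*(-971) = -65*(-971) = 63115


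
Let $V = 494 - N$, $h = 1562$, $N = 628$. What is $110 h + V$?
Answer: $171686$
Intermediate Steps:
$V = -134$ ($V = 494 - 628 = -134$)
$110 h + V = 110 \cdot 1562 - 134 = 171820 - 134 = 171686$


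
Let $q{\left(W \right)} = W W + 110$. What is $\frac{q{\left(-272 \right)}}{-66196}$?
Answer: $- \frac{37047}{33098} \approx -1.1193$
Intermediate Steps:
$q{\left(W \right)} = 110 + W^{2}$ ($q{\left(W \right)} = W^{2} + 110 = 110 + W^{2}$)
$\frac{q{\left(-272 \right)}}{-66196} = \frac{110 + \left(-272\right)^{2}}{-66196} = \left(110 + 73984\right) \left(- \frac{1}{66196}\right) = 74094 \left(- \frac{1}{66196}\right) = - \frac{37047}{33098}$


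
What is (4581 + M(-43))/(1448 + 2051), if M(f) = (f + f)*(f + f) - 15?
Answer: 11962/3499 ≈ 3.4187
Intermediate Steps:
M(f) = -15 + 4*f² (M(f) = (2*f)*(2*f) - 15 = 4*f² - 15 = -15 + 4*f²)
(4581 + M(-43))/(1448 + 2051) = (4581 + (-15 + 4*(-43)²))/(1448 + 2051) = (4581 + (-15 + 4*1849))/3499 = (4581 + (-15 + 7396))*(1/3499) = (4581 + 7381)*(1/3499) = 11962*(1/3499) = 11962/3499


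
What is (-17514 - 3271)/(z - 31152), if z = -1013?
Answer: 4157/6433 ≈ 0.64620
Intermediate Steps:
(-17514 - 3271)/(z - 31152) = (-17514 - 3271)/(-1013 - 31152) = -20785/(-32165) = -20785*(-1/32165) = 4157/6433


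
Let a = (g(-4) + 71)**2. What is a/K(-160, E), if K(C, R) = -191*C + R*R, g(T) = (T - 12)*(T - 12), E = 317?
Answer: 11881/14561 ≈ 0.81595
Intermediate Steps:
g(T) = (-12 + T)**2 (g(T) = (-12 + T)*(-12 + T) = (-12 + T)**2)
K(C, R) = R**2 - 191*C (K(C, R) = -191*C + R**2 = R**2 - 191*C)
a = 106929 (a = ((-12 - 4)**2 + 71)**2 = ((-16)**2 + 71)**2 = (256 + 71)**2 = 327**2 = 106929)
a/K(-160, E) = 106929/(317**2 - 191*(-160)) = 106929/(100489 + 30560) = 106929/131049 = 106929*(1/131049) = 11881/14561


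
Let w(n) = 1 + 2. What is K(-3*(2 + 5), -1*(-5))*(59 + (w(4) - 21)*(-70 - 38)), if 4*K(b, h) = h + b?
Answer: -8012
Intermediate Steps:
w(n) = 3
K(b, h) = b/4 + h/4 (K(b, h) = (h + b)/4 = (b + h)/4 = b/4 + h/4)
K(-3*(2 + 5), -1*(-5))*(59 + (w(4) - 21)*(-70 - 38)) = ((-3*(2 + 5))/4 + (-1*(-5))/4)*(59 + (3 - 21)*(-70 - 38)) = ((-3*7)/4 + (¼)*5)*(59 - 18*(-108)) = ((¼)*(-21) + 5/4)*(59 + 1944) = (-21/4 + 5/4)*2003 = -4*2003 = -8012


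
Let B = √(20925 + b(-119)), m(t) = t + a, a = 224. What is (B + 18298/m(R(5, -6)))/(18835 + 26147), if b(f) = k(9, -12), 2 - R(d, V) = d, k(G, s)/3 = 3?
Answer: 1307/710073 + √2326/14994 ≈ 0.0050572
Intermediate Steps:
k(G, s) = 9 (k(G, s) = 3*3 = 9)
R(d, V) = 2 - d
b(f) = 9
m(t) = 224 + t (m(t) = t + 224 = 224 + t)
B = 3*√2326 (B = √(20925 + 9) = √20934 = 3*√2326 ≈ 144.69)
(B + 18298/m(R(5, -6)))/(18835 + 26147) = (3*√2326 + 18298/(224 + (2 - 1*5)))/(18835 + 26147) = (3*√2326 + 18298/(224 + (2 - 5)))/44982 = (3*√2326 + 18298/(224 - 3))*(1/44982) = (3*√2326 + 18298/221)*(1/44982) = (18298/221 + 3*√2326)*(1/44982) = 1307/710073 + √2326/14994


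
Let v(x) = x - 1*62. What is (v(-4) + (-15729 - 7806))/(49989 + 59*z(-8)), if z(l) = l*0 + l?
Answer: -23601/49517 ≈ -0.47662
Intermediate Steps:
z(l) = l (z(l) = 0 + l = l)
v(x) = -62 + x (v(x) = x - 62 = -62 + x)
(v(-4) + (-15729 - 7806))/(49989 + 59*z(-8)) = ((-62 - 4) + (-15729 - 7806))/(49989 + 59*(-8)) = (-66 - 23535)/(49989 - 472) = -23601/49517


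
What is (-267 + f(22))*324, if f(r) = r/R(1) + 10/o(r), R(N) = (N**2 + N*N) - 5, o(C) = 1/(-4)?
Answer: -101844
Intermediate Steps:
o(C) = -1/4
R(N) = -5 + 2*N**2 (R(N) = (N**2 + N**2) - 5 = 2*N**2 - 5 = -5 + 2*N**2)
f(r) = -40 - r/3 (f(r) = r/(-5 + 2*1**2) + 10/(-1/4) = r/(-5 + 2*1) + 10*(-4) = r/(-5 + 2) - 40 = r/(-3) - 40 = r*(-1/3) - 40 = -r/3 - 40 = -40 - r/3)
(-267 + f(22))*324 = (-267 + (-40 - 1/3*22))*324 = (-267 + (-40 - 22/3))*324 = (-267 - 142/3)*324 = -943/3*324 = -101844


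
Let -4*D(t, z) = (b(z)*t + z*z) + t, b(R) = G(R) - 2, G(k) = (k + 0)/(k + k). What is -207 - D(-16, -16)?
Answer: -141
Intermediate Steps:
G(k) = ½ (G(k) = k/((2*k)) = k*(1/(2*k)) = ½)
b(R) = -3/2 (b(R) = ½ - 2 = -3/2)
D(t, z) = -z²/4 + t/8 (D(t, z) = -((-3*t/2 + z*z) + t)/4 = -((-3*t/2 + z²) + t)/4 = -((z² - 3*t/2) + t)/4 = -(z² - t/2)/4 = -z²/4 + t/8)
-207 - D(-16, -16) = -207 - (-¼*(-16)² + (⅛)*(-16)) = -207 - (-¼*256 - 2) = -207 - (-64 - 2) = -207 - 1*(-66) = -207 + 66 = -141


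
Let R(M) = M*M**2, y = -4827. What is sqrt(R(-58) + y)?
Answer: I*sqrt(199939) ≈ 447.15*I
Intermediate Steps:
R(M) = M**3
sqrt(R(-58) + y) = sqrt((-58)**3 - 4827) = sqrt(-195112 - 4827) = sqrt(-199939) = I*sqrt(199939)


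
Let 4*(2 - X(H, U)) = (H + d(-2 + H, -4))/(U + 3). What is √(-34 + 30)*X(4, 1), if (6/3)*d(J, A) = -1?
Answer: 57*I/16 ≈ 3.5625*I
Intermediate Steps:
d(J, A) = -½ (d(J, A) = (½)*(-1) = -½)
X(H, U) = 2 - (-½ + H)/(4*(3 + U)) (X(H, U) = 2 - (H - ½)/(4*(U + 3)) = 2 - (-½ + H)/(4*(3 + U)))
√(-34 + 30)*X(4, 1) = √(-34 + 30)*((49 - 2*4 + 16*1)/(8*(3 + 1))) = √(-4)*((⅛)*(49 - 8 + 16)/4) = (2*I)*((⅛)*(¼)*57) = (2*I)*(57/32) = 57*I/16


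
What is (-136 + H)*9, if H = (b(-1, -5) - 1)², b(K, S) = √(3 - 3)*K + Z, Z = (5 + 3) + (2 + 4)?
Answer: 297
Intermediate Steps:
Z = 14 (Z = 8 + 6 = 14)
b(K, S) = 14 (b(K, S) = √(3 - 3)*K + 14 = √0*K + 14 = 0*K + 14 = 0 + 14 = 14)
H = 169 (H = (14 - 1)² = 13² = 169)
(-136 + H)*9 = (-136 + 169)*9 = 33*9 = 297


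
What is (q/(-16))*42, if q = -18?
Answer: 189/4 ≈ 47.250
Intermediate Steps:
(q/(-16))*42 = -18/(-16)*42 = -18*(-1/16)*42 = (9/8)*42 = 189/4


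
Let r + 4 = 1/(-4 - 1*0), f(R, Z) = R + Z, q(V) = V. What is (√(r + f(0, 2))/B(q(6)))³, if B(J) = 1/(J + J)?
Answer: -5832*I ≈ -5832.0*I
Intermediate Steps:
B(J) = 1/(2*J)
r = -17/4 (r = -4 + 1/(-4 - 1*0) = -4 + 1/(-4 + 0) = -4 + 1/(-4) = -4 - ¼ = -17/4 ≈ -4.2500)
(√(r + f(0, 2))/B(q(6)))³ = (√(-17/4 + (0 + 2))/(((½)/6)))³ = (√(-17/4 + 2)/(((½)*(⅙))))³ = (√(-9/4)/(1/12))³ = ((3*I/2)*12)³ = (18*I)³ = -5832*I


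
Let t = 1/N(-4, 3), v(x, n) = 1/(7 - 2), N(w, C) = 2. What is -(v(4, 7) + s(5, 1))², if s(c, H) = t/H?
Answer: -49/100 ≈ -0.49000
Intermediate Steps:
v(x, n) = ⅕ (v(x, n) = 1/5 = ⅕)
t = ½ (t = 1/2 = ½ ≈ 0.50000)
s(c, H) = 1/(2*H)
-(v(4, 7) + s(5, 1))² = -(⅕ + (½)/1)² = -(⅕ + (½)*1)² = -(⅕ + ½)² = -(7/10)² = -1*49/100 = -49/100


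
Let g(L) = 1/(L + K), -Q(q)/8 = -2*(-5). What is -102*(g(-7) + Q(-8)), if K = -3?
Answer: 40851/5 ≈ 8170.2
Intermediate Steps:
Q(q) = -80 (Q(q) = -(-16)*(-5) = -8*10 = -80)
g(L) = 1/(-3 + L) (g(L) = 1/(L - 3) = 1/(-3 + L))
-102*(g(-7) + Q(-8)) = -102*(1/(-3 - 7) - 80) = -102*(1/(-10) - 80) = -102*(-⅒ - 80) = -102*(-801/10) = 40851/5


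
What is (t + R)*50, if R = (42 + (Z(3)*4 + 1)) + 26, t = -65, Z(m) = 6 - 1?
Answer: 1200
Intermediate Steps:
Z(m) = 5
R = 89 (R = (42 + (5*4 + 1)) + 26 = (42 + (20 + 1)) + 26 = (42 + 21) + 26 = 63 + 26 = 89)
(t + R)*50 = (-65 + 89)*50 = 24*50 = 1200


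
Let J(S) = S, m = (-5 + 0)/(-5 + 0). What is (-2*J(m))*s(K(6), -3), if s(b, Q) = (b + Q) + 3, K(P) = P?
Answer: -12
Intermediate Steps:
s(b, Q) = 3 + Q + b (s(b, Q) = (Q + b) + 3 = 3 + Q + b)
m = 1 (m = -5/(-5) = -5*(-⅕) = 1)
(-2*J(m))*s(K(6), -3) = (-2*1)*(3 - 3 + 6) = -2*6 = -12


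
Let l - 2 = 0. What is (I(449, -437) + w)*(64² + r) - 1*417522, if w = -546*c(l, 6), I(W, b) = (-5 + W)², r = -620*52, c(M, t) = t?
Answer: -5456413362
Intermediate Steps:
l = 2 (l = 2 + 0 = 2)
r = -32240
w = -3276 (w = -546*6 = -3276)
(I(449, -437) + w)*(64² + r) - 1*417522 = ((-5 + 449)² - 3276)*(64² - 32240) - 1*417522 = (444² - 3276)*(4096 - 32240) - 417522 = (197136 - 3276)*(-28144) - 417522 = 193860*(-28144) - 417522 = -5455995840 - 417522 = -5456413362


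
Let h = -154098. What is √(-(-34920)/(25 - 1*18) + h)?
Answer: 9*I*√90202/7 ≈ 386.15*I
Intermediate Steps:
√(-(-34920)/(25 - 1*18) + h) = √(-(-34920)/(25 - 1*18) - 154098) = √(-(-34920)/(25 - 18) - 154098) = √(-(-34920)/7 - 154098) = √(-6984*(-5/7) - 154098) = √(34920/7 - 154098) = √(-1043766/7) = 9*I*√90202/7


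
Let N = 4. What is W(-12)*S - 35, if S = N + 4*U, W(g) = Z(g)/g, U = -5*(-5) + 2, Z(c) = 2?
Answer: -161/3 ≈ -53.667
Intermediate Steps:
U = 27 (U = 25 + 2 = 27)
W(g) = 2/g
S = 112 (S = 4 + 4*27 = 4 + 108 = 112)
W(-12)*S - 35 = (2/(-12))*112 - 35 = (2*(-1/12))*112 - 35 = -1/6*112 - 35 = -56/3 - 35 = -161/3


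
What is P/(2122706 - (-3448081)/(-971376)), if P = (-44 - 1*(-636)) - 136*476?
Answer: -1271590656/42080453375 ≈ -0.030218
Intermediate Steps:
P = -64144 (P = (-44 + 636) - 64736 = 592 - 64736 = -64144)
P/(2122706 - (-3448081)/(-971376)) = -64144/(2122706 - (-3448081)/(-971376)) = -64144/(2122706 - (-3448081)*(-1)/971376) = -64144/(2122706 - 1*70369/19824) = -64144/(2122706 - 70369/19824) = -64144/42080453375/19824 = -64144*19824/42080453375 = -1271590656/42080453375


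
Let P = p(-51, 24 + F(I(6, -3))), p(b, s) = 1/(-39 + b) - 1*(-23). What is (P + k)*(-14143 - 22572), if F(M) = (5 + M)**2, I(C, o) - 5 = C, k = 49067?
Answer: -32442100957/18 ≈ -1.8023e+9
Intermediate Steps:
I(C, o) = 5 + C
p(b, s) = 23 + 1/(-39 + b) (p(b, s) = 1/(-39 + b) + 23 = 23 + 1/(-39 + b))
P = 2069/90 (P = (-896 + 23*(-51))/(-39 - 51) = (-896 - 1173)/(-90) = -1/90*(-2069) = 2069/90 ≈ 22.989)
(P + k)*(-14143 - 22572) = (2069/90 + 49067)*(-14143 - 22572) = (4418099/90)*(-36715) = -32442100957/18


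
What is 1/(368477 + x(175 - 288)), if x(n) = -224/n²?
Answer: 12769/4705082589 ≈ 2.7139e-6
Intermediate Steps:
x(n) = -224/n²
1/(368477 + x(175 - 288)) = 1/(368477 - 224/(175 - 288)²) = 1/(368477 - 224/(-113)²) = 1/(368477 - 224*1/12769) = 1/(368477 - 224/12769) = 1/(4705082589/12769) = 12769/4705082589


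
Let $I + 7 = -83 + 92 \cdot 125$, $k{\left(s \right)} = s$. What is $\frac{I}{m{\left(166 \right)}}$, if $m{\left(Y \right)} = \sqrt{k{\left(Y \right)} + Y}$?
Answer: $\frac{5705 \sqrt{83}}{83} \approx 626.21$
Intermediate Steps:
$m{\left(Y \right)} = \sqrt{2} \sqrt{Y}$ ($m{\left(Y \right)} = \sqrt{Y + Y} = \sqrt{2 Y} = \sqrt{2} \sqrt{Y}$)
$I = 11410$ ($I = -7 + \left(-83 + 92 \cdot 125\right) = -7 + \left(-83 + 11500\right) = -7 + 11417 = 11410$)
$\frac{I}{m{\left(166 \right)}} = \frac{11410}{\sqrt{2} \sqrt{166}} = \frac{11410}{2 \sqrt{83}} = 11410 \frac{\sqrt{83}}{166} = \frac{5705 \sqrt{83}}{83}$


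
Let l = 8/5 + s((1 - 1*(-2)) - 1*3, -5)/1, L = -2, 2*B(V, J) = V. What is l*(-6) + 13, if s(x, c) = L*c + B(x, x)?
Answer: -283/5 ≈ -56.600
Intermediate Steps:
B(V, J) = V/2
s(x, c) = x/2 - 2*c (s(x, c) = -2*c + x/2 = x/2 - 2*c)
l = 58/5 (l = 8/5 + (((1 - 1*(-2)) - 1*3)/2 - 2*(-5))/1 = 8*(1/5) + (((1 + 2) - 3)/2 + 10)*1 = 8/5 + ((3 - 3)/2 + 10)*1 = 8/5 + ((1/2)*0 + 10)*1 = 8/5 + (0 + 10)*1 = 8/5 + 10*1 = 8/5 + 10 = 58/5 ≈ 11.600)
l*(-6) + 13 = (58/5)*(-6) + 13 = -348/5 + 13 = -283/5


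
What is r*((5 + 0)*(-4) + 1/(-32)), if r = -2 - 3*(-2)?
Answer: -641/8 ≈ -80.125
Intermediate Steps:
r = 4 (r = -2 + 6 = 4)
r*((5 + 0)*(-4) + 1/(-32)) = 4*((5 + 0)*(-4) + 1/(-32)) = 4*(5*(-4) - 1/32) = 4*(-20 - 1/32) = 4*(-641/32) = -641/8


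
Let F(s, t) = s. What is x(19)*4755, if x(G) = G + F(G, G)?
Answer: 180690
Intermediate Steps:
x(G) = 2*G (x(G) = G + G = 2*G)
x(19)*4755 = (2*19)*4755 = 38*4755 = 180690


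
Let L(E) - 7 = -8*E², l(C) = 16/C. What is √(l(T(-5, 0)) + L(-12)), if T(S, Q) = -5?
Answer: I*√28705/5 ≈ 33.885*I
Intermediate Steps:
L(E) = 7 - 8*E²
√(l(T(-5, 0)) + L(-12)) = √(16/(-5) + (7 - 8*(-12)²)) = √(16*(-⅕) + (7 - 8*144)) = √(-16/5 + (7 - 1152)) = √(-16/5 - 1145) = √(-5741/5) = I*√28705/5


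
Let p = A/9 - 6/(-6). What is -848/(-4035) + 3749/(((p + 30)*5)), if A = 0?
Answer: 3051731/125085 ≈ 24.397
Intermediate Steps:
p = 1 (p = 0/9 - 6/(-6) = 0*(1/9) - 6*(-1/6) = 0 + 1 = 1)
-848/(-4035) + 3749/(((p + 30)*5)) = -848/(-4035) + 3749/(((1 + 30)*5)) = -848*(-1/4035) + 3749/((31*5)) = 848/4035 + 3749/155 = 3051731/125085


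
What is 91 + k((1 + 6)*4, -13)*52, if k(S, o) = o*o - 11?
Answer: 8307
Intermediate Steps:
k(S, o) = -11 + o**2 (k(S, o) = o**2 - 11 = -11 + o**2)
91 + k((1 + 6)*4, -13)*52 = 91 + (-11 + (-13)**2)*52 = 91 + (-11 + 169)*52 = 91 + 158*52 = 91 + 8216 = 8307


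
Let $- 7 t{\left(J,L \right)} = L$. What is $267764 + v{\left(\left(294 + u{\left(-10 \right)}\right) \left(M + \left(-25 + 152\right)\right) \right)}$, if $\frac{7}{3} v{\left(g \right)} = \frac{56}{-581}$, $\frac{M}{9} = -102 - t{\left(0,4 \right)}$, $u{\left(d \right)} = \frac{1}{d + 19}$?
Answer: $\frac{155570860}{581} \approx 2.6776 \cdot 10^{5}$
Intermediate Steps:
$t{\left(J,L \right)} = - \frac{L}{7}$
$u{\left(d \right)} = \frac{1}{19 + d}$
$M = - \frac{6390}{7}$ ($M = 9 \left(-102 - \left(- \frac{1}{7}\right) 4\right) = 9 \left(-102 - - \frac{4}{7}\right) = 9 \left(-102 + \frac{4}{7}\right) = 9 \left(- \frac{710}{7}\right) = - \frac{6390}{7} \approx -912.86$)
$v{\left(g \right)} = - \frac{24}{581}$ ($v{\left(g \right)} = \frac{3 \frac{56}{-581}}{7} = \frac{3 \cdot 56 \left(- \frac{1}{581}\right)}{7} = \frac{3}{7} \left(- \frac{8}{83}\right) = - \frac{24}{581}$)
$267764 + v{\left(\left(294 + u{\left(-10 \right)}\right) \left(M + \left(-25 + 152\right)\right) \right)} = 267764 - \frac{24}{581} = \frac{155570860}{581}$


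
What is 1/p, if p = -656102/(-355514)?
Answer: 177757/328051 ≈ 0.54186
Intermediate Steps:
p = 328051/177757 (p = -656102*(-1/355514) = 328051/177757 ≈ 1.8455)
1/p = 1/(328051/177757) = 177757/328051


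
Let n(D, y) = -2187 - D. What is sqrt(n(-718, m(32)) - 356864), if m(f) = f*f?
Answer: I*sqrt(358333) ≈ 598.61*I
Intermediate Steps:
m(f) = f**2
sqrt(n(-718, m(32)) - 356864) = sqrt((-2187 - 1*(-718)) - 356864) = sqrt((-2187 + 718) - 356864) = sqrt(-1469 - 356864) = sqrt(-358333) = I*sqrt(358333)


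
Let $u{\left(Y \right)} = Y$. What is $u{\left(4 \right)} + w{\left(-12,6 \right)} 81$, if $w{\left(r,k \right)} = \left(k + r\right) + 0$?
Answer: $-482$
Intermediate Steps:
$w{\left(r,k \right)} = k + r$
$u{\left(4 \right)} + w{\left(-12,6 \right)} 81 = 4 + \left(6 - 12\right) 81 = 4 - 486 = -482$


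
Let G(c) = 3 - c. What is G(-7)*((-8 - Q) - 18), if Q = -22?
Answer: -40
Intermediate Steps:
G(-7)*((-8 - Q) - 18) = (3 - 1*(-7))*((-8 - 1*(-22)) - 18) = (3 + 7)*((-8 + 22) - 18) = 10*(14 - 18) = 10*(-4) = -40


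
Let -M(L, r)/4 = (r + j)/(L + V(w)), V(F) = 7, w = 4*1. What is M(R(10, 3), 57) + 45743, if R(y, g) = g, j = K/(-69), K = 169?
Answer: 15773807/345 ≈ 45721.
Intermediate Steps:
w = 4
j = -169/69 (j = 169/(-69) = 169*(-1/69) = -169/69 ≈ -2.4493)
M(L, r) = -4*(-169/69 + r)/(7 + L) (M(L, r) = -4*(r - 169/69)/(L + 7) = -4*(-169/69 + r)/(7 + L))
M(R(10, 3), 57) + 45743 = 4*(169 - 69*57)/(69*(7 + 3)) + 45743 = (4/69)*(169 - 3933)/10 + 45743 = (4/69)*(1/10)*(-3764) + 45743 = -7528/345 + 45743 = 15773807/345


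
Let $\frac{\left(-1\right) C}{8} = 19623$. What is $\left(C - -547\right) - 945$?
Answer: $-157382$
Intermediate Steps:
$C = -156984$ ($C = \left(-8\right) 19623 = -156984$)
$\left(C - -547\right) - 945 = \left(-156984 - -547\right) - 945 = \left(-156984 + 547\right) - 945 = -156437 - 945 = -157382$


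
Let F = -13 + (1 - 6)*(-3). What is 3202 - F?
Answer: 3200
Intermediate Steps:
F = 2 (F = -13 - 5*(-3) = -13 + 15 = 2)
3202 - F = 3202 - 1*2 = 3202 - 2 = 3200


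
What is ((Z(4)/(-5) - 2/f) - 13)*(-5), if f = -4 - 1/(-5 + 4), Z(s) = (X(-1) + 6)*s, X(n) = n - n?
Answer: 257/3 ≈ 85.667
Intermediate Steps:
X(n) = 0
Z(s) = 6*s (Z(s) = (0 + 6)*s = 6*s)
f = -3 (f = -4 - 1/(-1) = -4 - 1*(-1) = -4 + 1 = -3)
((Z(4)/(-5) - 2/f) - 13)*(-5) = (((6*4)/(-5) - 2/(-3)) - 13)*(-5) = ((24*(-⅕) - 2*(-⅓)) - 13)*(-5) = ((-24/5 + ⅔) - 13)*(-5) = (-62/15 - 13)*(-5) = -257/15*(-5) = 257/3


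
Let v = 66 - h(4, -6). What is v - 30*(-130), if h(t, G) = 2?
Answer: 3964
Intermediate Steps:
v = 64 (v = 66 - 1*2 = 66 - 2 = 64)
v - 30*(-130) = 64 - 30*(-130) = 64 + 3900 = 3964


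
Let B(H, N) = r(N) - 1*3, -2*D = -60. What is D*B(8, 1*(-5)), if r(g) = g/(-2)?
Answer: -15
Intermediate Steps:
D = 30 (D = -1/2*(-60) = 30)
r(g) = -g/2 (r(g) = g*(-1/2) = -g/2)
B(H, N) = -3 - N/2 (B(H, N) = -N/2 - 1*3 = -N/2 - 3 = -3 - N/2)
D*B(8, 1*(-5)) = 30*(-3 - (-5)/2) = 30*(-3 - 1/2*(-5)) = 30*(-3 + 5/2) = 30*(-1/2) = -15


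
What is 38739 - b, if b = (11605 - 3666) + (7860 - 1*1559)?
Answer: 24499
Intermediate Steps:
b = 14240 (b = 7939 + (7860 - 1559) = 7939 + 6301 = 14240)
38739 - b = 38739 - 1*14240 = 38739 - 14240 = 24499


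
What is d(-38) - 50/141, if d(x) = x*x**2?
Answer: -7737002/141 ≈ -54872.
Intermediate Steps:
d(x) = x**3
d(-38) - 50/141 = (-38)**3 - 50/141 = -54872 + (1/141)*(-50) = -54872 - 50/141 = -7737002/141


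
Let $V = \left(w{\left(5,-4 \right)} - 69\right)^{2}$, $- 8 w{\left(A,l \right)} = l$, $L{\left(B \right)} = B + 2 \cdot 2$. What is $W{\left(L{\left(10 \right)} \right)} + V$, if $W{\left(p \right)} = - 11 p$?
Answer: $\frac{18153}{4} \approx 4538.3$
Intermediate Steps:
$L{\left(B \right)} = 4 + B$ ($L{\left(B \right)} = B + 4 = 4 + B$)
$w{\left(A,l \right)} = - \frac{l}{8}$
$V = \frac{18769}{4}$ ($V = \left(\left(- \frac{1}{8}\right) \left(-4\right) - 69\right)^{2} = \left(\frac{1}{2} - 69\right)^{2} = \left(- \frac{137}{2}\right)^{2} = \frac{18769}{4} \approx 4692.3$)
$W{\left(L{\left(10 \right)} \right)} + V = - 11 \left(4 + 10\right) + \frac{18769}{4} = \left(-11\right) 14 + \frac{18769}{4} = -154 + \frac{18769}{4} = \frac{18153}{4}$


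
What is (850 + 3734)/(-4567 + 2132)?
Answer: -4584/2435 ≈ -1.8825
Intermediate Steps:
(850 + 3734)/(-4567 + 2132) = 4584/(-2435) = 4584*(-1/2435) = -4584/2435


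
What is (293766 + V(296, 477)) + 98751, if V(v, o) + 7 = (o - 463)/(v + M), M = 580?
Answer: 171919387/438 ≈ 3.9251e+5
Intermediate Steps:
V(v, o) = -7 + (-463 + o)/(580 + v) (V(v, o) = -7 + (o - 463)/(v + 580) = -7 + (-463 + o)/(580 + v))
(293766 + V(296, 477)) + 98751 = (293766 + (-4523 + 477 - 7*296)/(580 + 296)) + 98751 = (293766 + (-4523 + 477 - 2072)/876) + 98751 = (293766 + (1/876)*(-6118)) + 98751 = (293766 - 3059/438) + 98751 = 128666449/438 + 98751 = 171919387/438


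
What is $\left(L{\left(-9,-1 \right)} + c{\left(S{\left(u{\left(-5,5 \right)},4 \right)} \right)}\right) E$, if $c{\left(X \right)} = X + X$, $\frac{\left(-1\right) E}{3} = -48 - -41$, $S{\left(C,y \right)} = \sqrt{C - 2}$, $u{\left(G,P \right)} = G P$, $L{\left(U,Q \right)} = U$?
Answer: $-189 + 126 i \sqrt{3} \approx -189.0 + 218.24 i$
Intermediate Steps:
$S{\left(C,y \right)} = \sqrt{-2 + C}$
$E = 21$ ($E = - 3 \left(-48 - -41\right) = - 3 \left(-48 + 41\right) = \left(-3\right) \left(-7\right) = 21$)
$c{\left(X \right)} = 2 X$
$\left(L{\left(-9,-1 \right)} + c{\left(S{\left(u{\left(-5,5 \right)},4 \right)} \right)}\right) E = \left(-9 + 2 \sqrt{-2 - 25}\right) 21 = \left(-9 + 2 \sqrt{-27}\right) 21 = \left(-9 + 2 \cdot 3 i \sqrt{3}\right) 21 = \left(-9 + 6 i \sqrt{3}\right) 21 = -189 + 126 i \sqrt{3}$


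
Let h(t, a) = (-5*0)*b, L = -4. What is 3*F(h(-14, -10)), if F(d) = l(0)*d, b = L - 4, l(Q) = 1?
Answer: 0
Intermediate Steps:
b = -8 (b = -4 - 4 = -8)
h(t, a) = 0 (h(t, a) = -5*0*(-8) = 0*(-8) = 0)
F(d) = d (F(d) = 1*d = d)
3*F(h(-14, -10)) = 3*0 = 0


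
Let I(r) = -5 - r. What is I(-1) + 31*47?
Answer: 1453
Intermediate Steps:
I(-1) + 31*47 = (-5 - 1*(-1)) + 31*47 = (-5 + 1) + 1457 = -4 + 1457 = 1453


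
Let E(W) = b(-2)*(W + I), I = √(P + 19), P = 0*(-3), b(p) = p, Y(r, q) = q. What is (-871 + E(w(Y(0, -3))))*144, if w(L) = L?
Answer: -124560 - 288*√19 ≈ -1.2582e+5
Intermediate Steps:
P = 0
I = √19 (I = √(0 + 19) = √19 ≈ 4.3589)
E(W) = -2*W - 2*√19 (E(W) = -2*(W + √19) = -2*W - 2*√19)
(-871 + E(w(Y(0, -3))))*144 = (-871 + (-2*(-3) - 2*√19))*144 = (-871 + (6 - 2*√19))*144 = (-865 - 2*√19)*144 = -124560 - 288*√19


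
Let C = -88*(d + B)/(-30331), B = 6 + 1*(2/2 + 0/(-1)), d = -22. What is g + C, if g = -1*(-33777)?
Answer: 1024488867/30331 ≈ 33777.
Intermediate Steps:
B = 7 (B = 6 + 1*(2*(½) + 0*(-1)) = 6 + 1*(1 + 0) = 6 + 1*1 = 6 + 1 = 7)
C = -1320/30331 (C = -88*(-22 + 7)/(-30331) = -88*(-15)*(-1/30331) = 1320*(-1/30331) = -1320/30331 ≈ -0.043520)
g = 33777
g + C = 33777 - 1320/30331 = 1024488867/30331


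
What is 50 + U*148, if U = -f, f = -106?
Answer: 15738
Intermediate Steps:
U = 106 (U = -1*(-106) = 106)
50 + U*148 = 50 + 106*148 = 50 + 15688 = 15738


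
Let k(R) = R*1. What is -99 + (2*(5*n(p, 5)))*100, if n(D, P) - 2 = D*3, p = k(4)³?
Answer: 193901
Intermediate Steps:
k(R) = R
p = 64 (p = 4³ = 64)
n(D, P) = 2 + 3*D (n(D, P) = 2 + D*3 = 2 + 3*D)
-99 + (2*(5*n(p, 5)))*100 = -99 + (2*(5*(2 + 3*64)))*100 = -99 + (2*(5*(2 + 192)))*100 = -99 + (2*(5*194))*100 = -99 + (2*970)*100 = -99 + 1940*100 = -99 + 194000 = 193901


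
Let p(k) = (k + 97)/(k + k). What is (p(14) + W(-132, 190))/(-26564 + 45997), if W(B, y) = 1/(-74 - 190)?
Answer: 7319/35912184 ≈ 0.00020380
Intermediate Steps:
W(B, y) = -1/264 (W(B, y) = 1/(-264) = -1/264)
p(k) = (97 + k)/(2*k) (p(k) = (97 + k)/((2*k)) = (97 + k)*(1/(2*k)) = (97 + k)/(2*k))
(p(14) + W(-132, 190))/(-26564 + 45997) = ((½)*(97 + 14)/14 - 1/264)/(-26564 + 45997) = ((½)*(1/14)*111 - 1/264)/19433 = (111/28 - 1/264)*(1/19433) = (7319/1848)*(1/19433) = 7319/35912184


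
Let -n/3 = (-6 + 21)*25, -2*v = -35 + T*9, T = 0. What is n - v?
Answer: -2285/2 ≈ -1142.5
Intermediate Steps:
v = 35/2 (v = -(-35 + 0*9)/2 = -(-35 + 0)/2 = -1/2*(-35) = 35/2 ≈ 17.500)
n = -1125 (n = -3*(-6 + 21)*25 = -45*25 = -3*375 = -1125)
n - v = -1125 - 1*35/2 = -1125 - 35/2 = -2285/2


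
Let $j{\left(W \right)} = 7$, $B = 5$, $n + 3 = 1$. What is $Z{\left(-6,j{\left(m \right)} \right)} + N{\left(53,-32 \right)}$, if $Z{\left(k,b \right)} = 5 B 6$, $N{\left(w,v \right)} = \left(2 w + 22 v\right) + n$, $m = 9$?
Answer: $-450$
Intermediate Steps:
$n = -2$ ($n = -3 + 1 = -2$)
$N{\left(w,v \right)} = -2 + 2 w + 22 v$ ($N{\left(w,v \right)} = \left(2 w + 22 v\right) - 2 = -2 + 2 w + 22 v$)
$Z{\left(k,b \right)} = 150$ ($Z{\left(k,b \right)} = 5 \cdot 5 \cdot 6 = 25 \cdot 6 = 150$)
$Z{\left(-6,j{\left(m \right)} \right)} + N{\left(53,-32 \right)} = 150 + \left(-2 + 2 \cdot 53 + 22 \left(-32\right)\right) = 150 - 600 = -450$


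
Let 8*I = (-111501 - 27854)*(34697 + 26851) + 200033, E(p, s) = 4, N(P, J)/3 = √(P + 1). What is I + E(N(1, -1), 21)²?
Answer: -8576821379/8 ≈ -1.0721e+9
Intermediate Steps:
N(P, J) = 3*√(1 + P) (N(P, J) = 3*√(P + 1) = 3*√(1 + P))
I = -8576821507/8 (I = ((-111501 - 27854)*(34697 + 26851) + 200033)/8 = (-139355*61548 + 200033)/8 = (-8577021540 + 200033)/8 = (⅛)*(-8576821507) = -8576821507/8 ≈ -1.0721e+9)
I + E(N(1, -1), 21)² = -8576821507/8 + 4² = -8576821507/8 + 16 = -8576821379/8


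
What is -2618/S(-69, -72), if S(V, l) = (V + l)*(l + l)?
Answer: -1309/10152 ≈ -0.12894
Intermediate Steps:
S(V, l) = 2*l*(V + l) (S(V, l) = (V + l)*(2*l) = 2*l*(V + l))
-2618/S(-69, -72) = -2618*(-1/(144*(-69 - 72))) = -2618/(2*(-72)*(-141)) = -2618/20304 = -2618*1/20304 = -1309/10152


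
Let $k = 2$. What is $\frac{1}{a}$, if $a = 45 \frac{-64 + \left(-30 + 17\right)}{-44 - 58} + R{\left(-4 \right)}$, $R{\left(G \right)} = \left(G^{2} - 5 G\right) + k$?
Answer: $\frac{34}{2447} \approx 0.013895$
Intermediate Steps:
$R{\left(G \right)} = 2 + G^{2} - 5 G$ ($R{\left(G \right)} = \left(G^{2} - 5 G\right) + 2 = 2 + G^{2} - 5 G$)
$a = \frac{2447}{34}$ ($a = 45 \frac{-64 + \left(-30 + 17\right)}{-44 - 58} + \left(2 + \left(-4\right)^{2} - -20\right) = 45 \frac{-64 - 13}{-102} + \left(2 + 16 + 20\right) = 45 \left(\left(-77\right) \left(- \frac{1}{102}\right)\right) + 38 = 45 \cdot \frac{77}{102} + 38 = \frac{1155}{34} + 38 = \frac{2447}{34} \approx 71.971$)
$\frac{1}{a} = \frac{1}{\frac{2447}{34}} = \frac{34}{2447}$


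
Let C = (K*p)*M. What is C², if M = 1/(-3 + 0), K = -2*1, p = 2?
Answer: 16/9 ≈ 1.7778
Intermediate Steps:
K = -2
M = -⅓ (M = 1/(-3) = -⅓ ≈ -0.33333)
C = 4/3 (C = -2*2*(-⅓) = -4*(-⅓) = 4/3 ≈ 1.3333)
C² = (4/3)² = 16/9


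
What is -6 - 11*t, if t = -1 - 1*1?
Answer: 16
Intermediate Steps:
t = -2 (t = -1 - 1 = -2)
-6 - 11*t = -6 - 11*(-2) = -6 + 22 = 16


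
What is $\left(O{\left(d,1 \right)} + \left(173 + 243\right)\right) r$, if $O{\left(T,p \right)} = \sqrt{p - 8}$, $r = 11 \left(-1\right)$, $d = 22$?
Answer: $-4576 - 11 i \sqrt{7} \approx -4576.0 - 29.103 i$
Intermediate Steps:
$r = -11$
$O{\left(T,p \right)} = \sqrt{-8 + p}$
$\left(O{\left(d,1 \right)} + \left(173 + 243\right)\right) r = \left(\sqrt{-8 + 1} + \left(173 + 243\right)\right) \left(-11\right) = \left(\sqrt{-7} + 416\right) \left(-11\right) = \left(i \sqrt{7} + 416\right) \left(-11\right) = \left(416 + i \sqrt{7}\right) \left(-11\right) = -4576 - 11 i \sqrt{7}$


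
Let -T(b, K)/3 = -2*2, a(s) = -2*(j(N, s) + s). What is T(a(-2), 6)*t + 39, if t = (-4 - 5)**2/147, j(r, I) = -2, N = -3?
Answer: 2235/49 ≈ 45.612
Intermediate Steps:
a(s) = 4 - 2*s (a(s) = -2*(-2 + s) = 4 - 2*s)
T(b, K) = 12 (T(b, K) = -(-6)*2 = -3*(-4) = 12)
t = 27/49 (t = (-9)**2*(1/147) = 81*(1/147) = 27/49 ≈ 0.55102)
T(a(-2), 6)*t + 39 = 12*(27/49) + 39 = 324/49 + 39 = 2235/49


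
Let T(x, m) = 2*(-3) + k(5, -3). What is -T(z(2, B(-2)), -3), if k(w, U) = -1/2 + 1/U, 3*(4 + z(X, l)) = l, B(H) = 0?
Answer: 41/6 ≈ 6.8333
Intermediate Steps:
z(X, l) = -4 + l/3
k(w, U) = -½ + 1/U (k(w, U) = -1*½ + 1/U = -½ + 1/U)
T(x, m) = -41/6 (T(x, m) = 2*(-3) + (½)*(2 - 1*(-3))/(-3) = -6 + (½)*(-⅓)*(2 + 3) = -6 + (½)*(-⅓)*5 = -6 - ⅚ = -41/6)
-T(z(2, B(-2)), -3) = -1*(-41/6) = 41/6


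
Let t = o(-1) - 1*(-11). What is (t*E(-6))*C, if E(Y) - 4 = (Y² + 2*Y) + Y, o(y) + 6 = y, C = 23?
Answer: 2024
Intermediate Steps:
o(y) = -6 + y
t = 4 (t = (-6 - 1) - 1*(-11) = -7 + 11 = 4)
E(Y) = 4 + Y² + 3*Y (E(Y) = 4 + ((Y² + 2*Y) + Y) = 4 + (Y² + 3*Y) = 4 + Y² + 3*Y)
(t*E(-6))*C = (4*(4 + (-6)² + 3*(-6)))*23 = (4*(4 + 36 - 18))*23 = (4*22)*23 = 88*23 = 2024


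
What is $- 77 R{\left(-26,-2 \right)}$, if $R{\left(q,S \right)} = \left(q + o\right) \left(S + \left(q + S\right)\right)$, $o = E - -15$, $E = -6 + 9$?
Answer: $-18480$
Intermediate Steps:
$E = 3$
$o = 18$ ($o = 3 - -15 = 3 + 15 = 18$)
$R{\left(q,S \right)} = \left(18 + q\right) \left(q + 2 S\right)$ ($R{\left(q,S \right)} = \left(q + 18\right) \left(S + \left(q + S\right)\right) = \left(18 + q\right) \left(S + \left(S + q\right)\right) = \left(18 + q\right) \left(q + 2 S\right)$)
$- 77 R{\left(-26,-2 \right)} = - 77 \left(\left(-26\right)^{2} + 18 \left(-26\right) + 36 \left(-2\right) + 2 \left(-2\right) \left(-26\right)\right) = - 77 \left(676 - 468 - 72 + 104\right) = \left(-77\right) 240 = -18480$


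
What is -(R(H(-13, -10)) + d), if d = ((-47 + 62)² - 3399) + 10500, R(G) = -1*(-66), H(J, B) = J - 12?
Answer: -7392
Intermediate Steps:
H(J, B) = -12 + J
R(G) = 66
d = 7326 (d = (15² - 3399) + 10500 = (225 - 3399) + 10500 = -3174 + 10500 = 7326)
-(R(H(-13, -10)) + d) = -(66 + 7326) = -1*7392 = -7392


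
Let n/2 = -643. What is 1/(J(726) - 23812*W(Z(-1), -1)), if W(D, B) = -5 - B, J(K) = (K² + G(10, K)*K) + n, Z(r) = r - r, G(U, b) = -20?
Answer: 1/606518 ≈ 1.6488e-6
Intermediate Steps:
n = -1286 (n = 2*(-643) = -1286)
Z(r) = 0
J(K) = -1286 + K² - 20*K (J(K) = (K² - 20*K) - 1286 = -1286 + K² - 20*K)
1/(J(726) - 23812*W(Z(-1), -1)) = 1/((-1286 + 726² - 20*726) - 23812*(-5 - 1*(-1))) = 1/((-1286 + 527076 - 14520) - 23812*(-5 + 1)) = 1/(511270 - 23812*(-4)) = 1/(511270 + 95248) = 1/606518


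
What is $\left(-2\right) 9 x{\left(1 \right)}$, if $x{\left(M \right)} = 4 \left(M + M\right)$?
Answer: $-144$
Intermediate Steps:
$x{\left(M \right)} = 8 M$ ($x{\left(M \right)} = 4 \cdot 2 M = 8 M$)
$\left(-2\right) 9 x{\left(1 \right)} = \left(-2\right) 9 \cdot 8 \cdot 1 = \left(-18\right) 8 = -144$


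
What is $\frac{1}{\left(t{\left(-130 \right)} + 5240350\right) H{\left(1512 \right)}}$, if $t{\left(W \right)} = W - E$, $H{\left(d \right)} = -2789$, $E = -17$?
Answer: $- \frac{1}{14615020993} \approx -6.8423 \cdot 10^{-11}$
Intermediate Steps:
$t{\left(W \right)} = 17 + W$ ($t{\left(W \right)} = W - -17 = W + 17 = 17 + W$)
$\frac{1}{\left(t{\left(-130 \right)} + 5240350\right) H{\left(1512 \right)}} = \frac{1}{\left(\left(17 - 130\right) + 5240350\right) \left(-2789\right)} = \frac{1}{-113 + 5240350} \left(- \frac{1}{2789}\right) = \frac{1}{5240237} \left(- \frac{1}{2789}\right) = - \frac{1}{14615020993}$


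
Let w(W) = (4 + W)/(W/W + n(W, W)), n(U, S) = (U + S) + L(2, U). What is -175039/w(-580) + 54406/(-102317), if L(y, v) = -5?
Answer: -1737220751699/4911216 ≈ -3.5373e+5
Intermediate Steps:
n(U, S) = -5 + S + U (n(U, S) = (U + S) - 5 = (S + U) - 5 = -5 + S + U)
w(W) = (4 + W)/(-4 + 2*W) (w(W) = (4 + W)/(W/W + (-5 + W + W)) = (4 + W)/(1 + (-5 + 2*W)) = (4 + W)/(-4 + 2*W))
-175039/w(-580) + 54406/(-102317) = -175039*2*(-2 - 580)/(4 - 580) + 54406/(-102317) = -175039/((1/2)*(-576)/(-582)) + 54406*(-1/102317) = -175039/((1/2)*(-1/582)*(-576)) - 54406/102317 = -175039/48/97 - 54406/102317 = -175039*97/48 - 54406/102317 = -16978783/48 - 54406/102317 = -1737220751699/4911216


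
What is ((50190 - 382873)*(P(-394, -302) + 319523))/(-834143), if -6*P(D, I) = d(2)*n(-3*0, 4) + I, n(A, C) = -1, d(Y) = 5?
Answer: 637901354935/5004858 ≈ 1.2746e+5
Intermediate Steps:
P(D, I) = ⅚ - I/6 (P(D, I) = -(5*(-1) + I)/6 = -(-5 + I)/6 = ⅚ - I/6)
((50190 - 382873)*(P(-394, -302) + 319523))/(-834143) = ((50190 - 382873)*((⅚ - ⅙*(-302)) + 319523))/(-834143) = -332683*((⅚ + 151/3) + 319523)*(-1/834143) = -332683*(307/6 + 319523)*(-1/834143) = -332683*1917445/6*(-1/834143) = -637901354935/6*(-1/834143) = 637901354935/5004858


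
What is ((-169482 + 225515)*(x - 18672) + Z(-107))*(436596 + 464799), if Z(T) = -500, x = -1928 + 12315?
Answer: -418458120797475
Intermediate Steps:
x = 10387
((-169482 + 225515)*(x - 18672) + Z(-107))*(436596 + 464799) = ((-169482 + 225515)*(10387 - 18672) - 500)*(436596 + 464799) = (56033*(-8285) - 500)*901395 = (-464233405 - 500)*901395 = -464233905*901395 = -418458120797475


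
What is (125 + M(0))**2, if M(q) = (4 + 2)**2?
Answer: 25921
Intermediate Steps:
M(q) = 36 (M(q) = 6**2 = 36)
(125 + M(0))**2 = (125 + 36)**2 = 161**2 = 25921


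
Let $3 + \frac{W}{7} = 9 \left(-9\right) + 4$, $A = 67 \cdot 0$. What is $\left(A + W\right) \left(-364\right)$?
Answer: $203840$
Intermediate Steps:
$A = 0$
$W = -560$ ($W = -21 + 7 \left(9 \left(-9\right) + 4\right) = -21 + 7 \left(-81 + 4\right) = -21 + 7 \left(-77\right) = -21 - 539 = -560$)
$\left(A + W\right) \left(-364\right) = \left(0 - 560\right) \left(-364\right) = \left(-560\right) \left(-364\right) = 203840$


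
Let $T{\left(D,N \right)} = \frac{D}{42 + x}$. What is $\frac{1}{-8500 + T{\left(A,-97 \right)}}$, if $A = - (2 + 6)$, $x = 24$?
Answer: $- \frac{33}{280504} \approx -0.00011765$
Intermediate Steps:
$A = -8$ ($A = \left(-1\right) 8 = -8$)
$T{\left(D,N \right)} = \frac{D}{66}$ ($T{\left(D,N \right)} = \frac{D}{42 + 24} = \frac{D}{66}$)
$\frac{1}{-8500 + T{\left(A,-97 \right)}} = \frac{1}{-8500 + \frac{1}{66} \left(-8\right)} = \frac{1}{-8500 - \frac{4}{33}} = \frac{1}{- \frac{280504}{33}} = - \frac{33}{280504}$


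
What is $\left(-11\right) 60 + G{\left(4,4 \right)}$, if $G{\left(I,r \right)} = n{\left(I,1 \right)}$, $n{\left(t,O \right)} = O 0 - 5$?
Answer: $-665$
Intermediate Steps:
$n{\left(t,O \right)} = -5$ ($n{\left(t,O \right)} = 0 - 5 = -5$)
$G{\left(I,r \right)} = -5$
$\left(-11\right) 60 + G{\left(4,4 \right)} = \left(-11\right) 60 - 5 = -660 - 5 = -665$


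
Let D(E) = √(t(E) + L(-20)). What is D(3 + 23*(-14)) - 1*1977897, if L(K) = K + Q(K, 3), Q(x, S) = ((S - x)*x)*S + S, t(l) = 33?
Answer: -1977897 + 2*I*√341 ≈ -1.9779e+6 + 36.932*I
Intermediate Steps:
Q(x, S) = S + S*x*(S - x) (Q(x, S) = (x*(S - x))*S + S = S*x*(S - x) + S = S + S*x*(S - x))
L(K) = 3 - 3*K² + 10*K (L(K) = K + 3*(1 - K² + 3*K) = K + (3 - 3*K² + 9*K) = 3 - 3*K² + 10*K)
D(E) = 2*I*√341 (D(E) = √(33 + (3 - 3*(-20)² + 10*(-20))) = √(33 + (3 - 3*400 - 200)) = √(33 + (3 - 1200 - 200)) = √(33 - 1397) = √(-1364) = 2*I*√341)
D(3 + 23*(-14)) - 1*1977897 = 2*I*√341 - 1*1977897 = 2*I*√341 - 1977897 = -1977897 + 2*I*√341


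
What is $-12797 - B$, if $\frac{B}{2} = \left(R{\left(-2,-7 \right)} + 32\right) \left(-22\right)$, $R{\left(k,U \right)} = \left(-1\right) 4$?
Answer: $-11565$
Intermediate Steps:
$R{\left(k,U \right)} = -4$
$B = -1232$ ($B = 2 \left(-4 + 32\right) \left(-22\right) = 2 \cdot 28 \left(-22\right) = 2 \left(-616\right) = -1232$)
$-12797 - B = -12797 - -1232 = -12797 + 1232 = -11565$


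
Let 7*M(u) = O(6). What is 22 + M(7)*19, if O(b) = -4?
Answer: 78/7 ≈ 11.143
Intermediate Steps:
M(u) = -4/7 (M(u) = (1/7)*(-4) = -4/7)
22 + M(7)*19 = 22 - 4/7*19 = 22 - 76/7 = 78/7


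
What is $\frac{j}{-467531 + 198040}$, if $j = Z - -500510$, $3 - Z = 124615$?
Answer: $- \frac{375898}{269491} \approx -1.3948$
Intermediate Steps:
$Z = -124612$ ($Z = 3 - 124615 = -124612$)
$j = 375898$ ($j = -124612 - -500510 = -124612 + 500510 = 375898$)
$\frac{j}{-467531 + 198040} = \frac{375898}{-467531 + 198040} = \frac{375898}{-269491} = 375898 \left(- \frac{1}{269491}\right) = - \frac{375898}{269491}$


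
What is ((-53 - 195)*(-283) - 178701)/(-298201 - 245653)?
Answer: 108517/543854 ≈ 0.19953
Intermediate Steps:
((-53 - 195)*(-283) - 178701)/(-298201 - 245653) = (-248*(-283) - 178701)/(-543854) = (70184 - 178701)*(-1/543854) = -108517*(-1/543854) = 108517/543854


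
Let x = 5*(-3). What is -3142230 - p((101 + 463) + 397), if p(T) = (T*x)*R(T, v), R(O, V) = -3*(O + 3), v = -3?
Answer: -44830410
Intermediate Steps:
x = -15
R(O, V) = -9 - 3*O (R(O, V) = -3*(3 + O) = -9 - 3*O)
p(T) = -15*T*(-9 - 3*T) (p(T) = (T*(-15))*(-9 - 3*T) = (-15*T)*(-9 - 3*T) = -15*T*(-9 - 3*T))
-3142230 - p((101 + 463) + 397) = -3142230 - 45*((101 + 463) + 397)*(3 + ((101 + 463) + 397)) = -3142230 - 45*(564 + 397)*(3 + (564 + 397)) = -3142230 - 45*961*(3 + 961) = -3142230 - 45*961*964 = -3142230 - 1*41688180 = -3142230 - 41688180 = -44830410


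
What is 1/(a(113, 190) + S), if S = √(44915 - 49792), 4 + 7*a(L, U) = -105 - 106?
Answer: -1505/285198 - 49*I*√4877/285198 ≈ -0.005277 - 0.011998*I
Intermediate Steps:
a(L, U) = -215/7 (a(L, U) = -4/7 + (-105 - 106)/7 = -4/7 + (⅐)*(-211) = -4/7 - 211/7 = -215/7)
S = I*√4877 (S = √(-4877) = I*√4877 ≈ 69.836*I)
1/(a(113, 190) + S) = 1/(-215/7 + I*√4877)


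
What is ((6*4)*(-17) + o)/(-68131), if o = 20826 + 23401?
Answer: -43819/68131 ≈ -0.64316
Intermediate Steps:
o = 44227
((6*4)*(-17) + o)/(-68131) = ((6*4)*(-17) + 44227)/(-68131) = (24*(-17) + 44227)*(-1/68131) = (-408 + 44227)*(-1/68131) = 43819*(-1/68131) = -43819/68131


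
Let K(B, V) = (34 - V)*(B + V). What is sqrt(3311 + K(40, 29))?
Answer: 2*sqrt(914) ≈ 60.465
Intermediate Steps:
sqrt(3311 + K(40, 29)) = sqrt(3311 + (-1*29**2 + 34*40 + 34*29 - 1*40*29)) = sqrt(3311 + (-1*841 + 1360 + 986 - 1160)) = sqrt(3311 + (-841 + 1360 + 986 - 1160)) = sqrt(3311 + 345) = sqrt(3656) = 2*sqrt(914)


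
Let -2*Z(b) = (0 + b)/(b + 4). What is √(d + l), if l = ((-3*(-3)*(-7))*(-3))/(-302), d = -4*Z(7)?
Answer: √7138978/3322 ≈ 0.80430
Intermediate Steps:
Z(b) = -b/(2*(4 + b)) (Z(b) = -(0 + b)/(2*(b + 4)) = -b/(2*(4 + b)))
d = 14/11 (d = -(-4)*7/(8 + 2*7) = -(-4)*7/(8 + 14) = -(-4)*7/22 = -4*(-7/22) = 14/11 ≈ 1.2727)
l = -189/302 (l = ((9*(-7))*(-3))*(-1/302) = -63*(-3)*(-1/302) = 189*(-1/302) = -189/302 ≈ -0.62583)
√(d + l) = √(14/11 - 189/302) = √(2149/3322) = √7138978/3322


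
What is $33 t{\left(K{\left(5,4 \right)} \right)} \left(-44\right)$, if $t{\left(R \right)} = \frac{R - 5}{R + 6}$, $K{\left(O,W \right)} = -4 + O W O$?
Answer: $- \frac{22022}{17} \approx -1295.4$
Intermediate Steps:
$K{\left(O,W \right)} = -4 + W O^{2}$
$t{\left(R \right)} = \frac{-5 + R}{6 + R}$
$33 t{\left(K{\left(5,4 \right)} \right)} \left(-44\right) = 33 \frac{-5 - \left(4 - 4 \cdot 5^{2}\right)}{6 - \left(4 - 4 \cdot 5^{2}\right)} \left(-44\right) = 33 \frac{-5 + \left(-4 + 4 \cdot 25\right)}{6 + \left(-4 + 4 \cdot 25\right)} \left(-44\right) = 33 \frac{-5 + \left(-4 + 100\right)}{6 + \left(-4 + 100\right)} \left(-44\right) = 33 \frac{-5 + 96}{6 + 96} \left(-44\right) = 33 \cdot \frac{1}{102} \cdot 91 \left(-44\right) = 33 \cdot \frac{91}{102} \left(-44\right) = \frac{1001}{34} \left(-44\right) = - \frac{22022}{17}$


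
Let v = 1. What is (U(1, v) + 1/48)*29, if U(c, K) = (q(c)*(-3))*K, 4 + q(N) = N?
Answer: 12557/48 ≈ 261.60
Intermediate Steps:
q(N) = -4 + N
U(c, K) = K*(12 - 3*c) (U(c, K) = ((-4 + c)*(-3))*K = (12 - 3*c)*K = K*(12 - 3*c))
(U(1, v) + 1/48)*29 = (3*1*(4 - 1*1) + 1/48)*29 = (3*1*(4 - 1) + 1/48)*29 = (3*1*3 + 1/48)*29 = (9 + 1/48)*29 = (433/48)*29 = 12557/48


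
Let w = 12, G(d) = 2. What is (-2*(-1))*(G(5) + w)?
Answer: 28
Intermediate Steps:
(-2*(-1))*(G(5) + w) = (-2*(-1))*(2 + 12) = 2*14 = 28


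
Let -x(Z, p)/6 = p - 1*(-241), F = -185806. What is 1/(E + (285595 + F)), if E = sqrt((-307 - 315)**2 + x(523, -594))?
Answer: 99789/9957455519 - sqrt(389002)/9957455519 ≈ 9.9589e-6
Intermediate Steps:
x(Z, p) = -1446 - 6*p (x(Z, p) = -6*(p - 1*(-241)) = -6*(p + 241) = -6*(241 + p) = -1446 - 6*p)
E = sqrt(389002) (E = sqrt((-307 - 315)**2 + (-1446 - 6*(-594))) = sqrt((-622)**2 + (-1446 + 3564)) = sqrt(386884 + 2118) = sqrt(389002) ≈ 623.70)
1/(E + (285595 + F)) = 1/(sqrt(389002) + (285595 - 185806)) = 1/(sqrt(389002) + 99789) = 1/(99789 + sqrt(389002))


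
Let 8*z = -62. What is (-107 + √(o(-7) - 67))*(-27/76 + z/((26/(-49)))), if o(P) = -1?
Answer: -3013013/1976 + 28159*I*√17/988 ≈ -1524.8 + 117.51*I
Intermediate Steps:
z = -31/4 (z = (⅛)*(-62) = -31/4 ≈ -7.7500)
(-107 + √(o(-7) - 67))*(-27/76 + z/((26/(-49)))) = (-107 + √(-1 - 67))*(-27/76 - 31/(4*(26/(-49)))) = (-107 + √(-68))*(-27*1/76 - 31/(4*(26*(-1/49)))) = (-107 + 2*I*√17)*(-27/76 - 31/(4*(-26/49))) = (-107 + 2*I*√17)*(-27/76 - 31/4*(-49/26)) = (-107 + 2*I*√17)*(-27/76 + 1519/104) = (-107 + 2*I*√17)*(28159/1976) = -3013013/1976 + 28159*I*√17/988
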